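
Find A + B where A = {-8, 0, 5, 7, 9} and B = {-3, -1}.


A + B = {a + b : a ∈ A, b ∈ B}.
Enumerate all |A|·|B| = 5·2 = 10 pairs (a, b) and collect distinct sums.
a = -8: -8+-3=-11, -8+-1=-9
a = 0: 0+-3=-3, 0+-1=-1
a = 5: 5+-3=2, 5+-1=4
a = 7: 7+-3=4, 7+-1=6
a = 9: 9+-3=6, 9+-1=8
Collecting distinct sums: A + B = {-11, -9, -3, -1, 2, 4, 6, 8}
|A + B| = 8

A + B = {-11, -9, -3, -1, 2, 4, 6, 8}


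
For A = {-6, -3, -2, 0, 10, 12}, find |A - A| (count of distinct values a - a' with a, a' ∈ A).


A - A = {a - a' : a, a' ∈ A}; |A| = 6.
Bounds: 2|A|-1 ≤ |A - A| ≤ |A|² - |A| + 1, i.e. 11 ≤ |A - A| ≤ 31.
Note: 0 ∈ A - A always (from a - a). The set is symmetric: if d ∈ A - A then -d ∈ A - A.
Enumerate nonzero differences d = a - a' with a > a' (then include -d):
Positive differences: {1, 2, 3, 4, 6, 10, 12, 13, 14, 15, 16, 18}
Full difference set: {0} ∪ (positive diffs) ∪ (negative diffs).
|A - A| = 1 + 2·12 = 25 (matches direct enumeration: 25).

|A - A| = 25


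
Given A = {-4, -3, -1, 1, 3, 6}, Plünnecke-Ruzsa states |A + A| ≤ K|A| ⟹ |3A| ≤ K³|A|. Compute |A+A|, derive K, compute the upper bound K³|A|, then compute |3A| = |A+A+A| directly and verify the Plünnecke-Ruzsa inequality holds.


|A| = 6.
Step 1: Compute A + A by enumerating all 36 pairs.
A + A = {-8, -7, -6, -5, -4, -3, -2, -1, 0, 2, 3, 4, 5, 6, 7, 9, 12}, so |A + A| = 17.
Step 2: Doubling constant K = |A + A|/|A| = 17/6 = 17/6 ≈ 2.8333.
Step 3: Plünnecke-Ruzsa gives |3A| ≤ K³·|A| = (2.8333)³ · 6 ≈ 136.4722.
Step 4: Compute 3A = A + A + A directly by enumerating all triples (a,b,c) ∈ A³; |3A| = 28.
Step 5: Check 28 ≤ 136.4722? Yes ✓.

K = 17/6, Plünnecke-Ruzsa bound K³|A| ≈ 136.4722, |3A| = 28, inequality holds.


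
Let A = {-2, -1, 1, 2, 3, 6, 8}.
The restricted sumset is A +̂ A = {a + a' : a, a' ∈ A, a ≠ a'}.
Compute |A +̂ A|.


Restricted sumset: A +̂ A = {a + a' : a ∈ A, a' ∈ A, a ≠ a'}.
Equivalently, take A + A and drop any sum 2a that is achievable ONLY as a + a for a ∈ A (i.e. sums representable only with equal summands).
Enumerate pairs (a, a') with a < a' (symmetric, so each unordered pair gives one sum; this covers all a ≠ a'):
  -2 + -1 = -3
  -2 + 1 = -1
  -2 + 2 = 0
  -2 + 3 = 1
  -2 + 6 = 4
  -2 + 8 = 6
  -1 + 1 = 0
  -1 + 2 = 1
  -1 + 3 = 2
  -1 + 6 = 5
  -1 + 8 = 7
  1 + 2 = 3
  1 + 3 = 4
  1 + 6 = 7
  1 + 8 = 9
  2 + 3 = 5
  2 + 6 = 8
  2 + 8 = 10
  3 + 6 = 9
  3 + 8 = 11
  6 + 8 = 14
Collected distinct sums: {-3, -1, 0, 1, 2, 3, 4, 5, 6, 7, 8, 9, 10, 11, 14}
|A +̂ A| = 15
(Reference bound: |A +̂ A| ≥ 2|A| - 3 for |A| ≥ 2, with |A| = 7 giving ≥ 11.)

|A +̂ A| = 15


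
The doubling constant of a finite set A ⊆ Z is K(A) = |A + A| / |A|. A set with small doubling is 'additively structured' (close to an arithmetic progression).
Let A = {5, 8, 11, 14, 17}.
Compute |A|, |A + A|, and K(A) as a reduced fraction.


|A| = 5.
Compute A + A by enumerating all 25 pairs.
A + A = {10, 13, 16, 19, 22, 25, 28, 31, 34}, so |A + A| = 9.
K = |A + A| / |A| = 9/5 (already in lowest terms) ≈ 1.8000.
Reference: AP of size 5 gives K = 9/5 ≈ 1.8000; a fully generic set of size 5 gives K ≈ 3.0000.

|A| = 5, |A + A| = 9, K = 9/5.


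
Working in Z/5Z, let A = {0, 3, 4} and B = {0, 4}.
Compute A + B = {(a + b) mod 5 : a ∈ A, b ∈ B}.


Work in Z/5Z: reduce every sum a + b modulo 5.
Enumerate all 6 pairs:
a = 0: 0+0=0, 0+4=4
a = 3: 3+0=3, 3+4=2
a = 4: 4+0=4, 4+4=3
Distinct residues collected: {0, 2, 3, 4}
|A + B| = 4 (out of 5 total residues).

A + B = {0, 2, 3, 4}


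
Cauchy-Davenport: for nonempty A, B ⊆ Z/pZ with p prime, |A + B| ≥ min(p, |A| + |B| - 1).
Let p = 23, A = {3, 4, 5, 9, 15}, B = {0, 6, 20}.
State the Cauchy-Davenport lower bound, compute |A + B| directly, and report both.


Cauchy-Davenport: |A + B| ≥ min(p, |A| + |B| - 1) for A, B nonempty in Z/pZ.
|A| = 5, |B| = 3, p = 23.
CD lower bound = min(23, 5 + 3 - 1) = min(23, 7) = 7.
Compute A + B mod 23 directly:
a = 3: 3+0=3, 3+6=9, 3+20=0
a = 4: 4+0=4, 4+6=10, 4+20=1
a = 5: 5+0=5, 5+6=11, 5+20=2
a = 9: 9+0=9, 9+6=15, 9+20=6
a = 15: 15+0=15, 15+6=21, 15+20=12
A + B = {0, 1, 2, 3, 4, 5, 6, 9, 10, 11, 12, 15, 21}, so |A + B| = 13.
Verify: 13 ≥ 7? Yes ✓.

CD lower bound = 7, actual |A + B| = 13.


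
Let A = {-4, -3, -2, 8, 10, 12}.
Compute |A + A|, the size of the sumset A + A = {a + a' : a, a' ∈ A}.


A + A = {a + a' : a, a' ∈ A}; |A| = 6.
General bounds: 2|A| - 1 ≤ |A + A| ≤ |A|(|A|+1)/2, i.e. 11 ≤ |A + A| ≤ 21.
Lower bound 2|A|-1 is attained iff A is an arithmetic progression.
Enumerate sums a + a' for a ≤ a' (symmetric, so this suffices):
a = -4: -4+-4=-8, -4+-3=-7, -4+-2=-6, -4+8=4, -4+10=6, -4+12=8
a = -3: -3+-3=-6, -3+-2=-5, -3+8=5, -3+10=7, -3+12=9
a = -2: -2+-2=-4, -2+8=6, -2+10=8, -2+12=10
a = 8: 8+8=16, 8+10=18, 8+12=20
a = 10: 10+10=20, 10+12=22
a = 12: 12+12=24
Distinct sums: {-8, -7, -6, -5, -4, 4, 5, 6, 7, 8, 9, 10, 16, 18, 20, 22, 24}
|A + A| = 17

|A + A| = 17


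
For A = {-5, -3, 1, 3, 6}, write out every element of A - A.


A - A = {a - a' : a, a' ∈ A}.
Compute a - a' for each ordered pair (a, a'):
a = -5: -5--5=0, -5--3=-2, -5-1=-6, -5-3=-8, -5-6=-11
a = -3: -3--5=2, -3--3=0, -3-1=-4, -3-3=-6, -3-6=-9
a = 1: 1--5=6, 1--3=4, 1-1=0, 1-3=-2, 1-6=-5
a = 3: 3--5=8, 3--3=6, 3-1=2, 3-3=0, 3-6=-3
a = 6: 6--5=11, 6--3=9, 6-1=5, 6-3=3, 6-6=0
Collecting distinct values (and noting 0 appears from a-a):
A - A = {-11, -9, -8, -6, -5, -4, -3, -2, 0, 2, 3, 4, 5, 6, 8, 9, 11}
|A - A| = 17

A - A = {-11, -9, -8, -6, -5, -4, -3, -2, 0, 2, 3, 4, 5, 6, 8, 9, 11}


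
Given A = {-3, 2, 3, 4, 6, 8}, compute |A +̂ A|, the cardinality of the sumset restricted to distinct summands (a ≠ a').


Restricted sumset: A +̂ A = {a + a' : a ∈ A, a' ∈ A, a ≠ a'}.
Equivalently, take A + A and drop any sum 2a that is achievable ONLY as a + a for a ∈ A (i.e. sums representable only with equal summands).
Enumerate pairs (a, a') with a < a' (symmetric, so each unordered pair gives one sum; this covers all a ≠ a'):
  -3 + 2 = -1
  -3 + 3 = 0
  -3 + 4 = 1
  -3 + 6 = 3
  -3 + 8 = 5
  2 + 3 = 5
  2 + 4 = 6
  2 + 6 = 8
  2 + 8 = 10
  3 + 4 = 7
  3 + 6 = 9
  3 + 8 = 11
  4 + 6 = 10
  4 + 8 = 12
  6 + 8 = 14
Collected distinct sums: {-1, 0, 1, 3, 5, 6, 7, 8, 9, 10, 11, 12, 14}
|A +̂ A| = 13
(Reference bound: |A +̂ A| ≥ 2|A| - 3 for |A| ≥ 2, with |A| = 6 giving ≥ 9.)

|A +̂ A| = 13


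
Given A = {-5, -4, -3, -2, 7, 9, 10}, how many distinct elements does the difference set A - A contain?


A - A = {a - a' : a, a' ∈ A}; |A| = 7.
Bounds: 2|A|-1 ≤ |A - A| ≤ |A|² - |A| + 1, i.e. 13 ≤ |A - A| ≤ 43.
Note: 0 ∈ A - A always (from a - a). The set is symmetric: if d ∈ A - A then -d ∈ A - A.
Enumerate nonzero differences d = a - a' with a > a' (then include -d):
Positive differences: {1, 2, 3, 9, 10, 11, 12, 13, 14, 15}
Full difference set: {0} ∪ (positive diffs) ∪ (negative diffs).
|A - A| = 1 + 2·10 = 21 (matches direct enumeration: 21).

|A - A| = 21


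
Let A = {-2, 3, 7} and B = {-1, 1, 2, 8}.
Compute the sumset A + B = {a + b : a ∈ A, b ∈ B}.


A + B = {a + b : a ∈ A, b ∈ B}.
Enumerate all |A|·|B| = 3·4 = 12 pairs (a, b) and collect distinct sums.
a = -2: -2+-1=-3, -2+1=-1, -2+2=0, -2+8=6
a = 3: 3+-1=2, 3+1=4, 3+2=5, 3+8=11
a = 7: 7+-1=6, 7+1=8, 7+2=9, 7+8=15
Collecting distinct sums: A + B = {-3, -1, 0, 2, 4, 5, 6, 8, 9, 11, 15}
|A + B| = 11

A + B = {-3, -1, 0, 2, 4, 5, 6, 8, 9, 11, 15}


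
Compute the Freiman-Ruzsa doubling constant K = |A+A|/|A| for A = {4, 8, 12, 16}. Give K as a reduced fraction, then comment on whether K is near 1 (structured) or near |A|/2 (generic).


|A| = 4.
Compute A + A by enumerating all 16 pairs.
A + A = {8, 12, 16, 20, 24, 28, 32}, so |A + A| = 7.
K = |A + A| / |A| = 7/4 (already in lowest terms) ≈ 1.7500.
Reference: AP of size 4 gives K = 7/4 ≈ 1.7500; a fully generic set of size 4 gives K ≈ 2.5000.

|A| = 4, |A + A| = 7, K = 7/4.


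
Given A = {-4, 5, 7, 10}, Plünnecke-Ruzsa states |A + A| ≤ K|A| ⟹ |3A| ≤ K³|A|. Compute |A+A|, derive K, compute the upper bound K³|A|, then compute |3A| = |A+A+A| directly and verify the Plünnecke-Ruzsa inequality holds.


|A| = 4.
Step 1: Compute A + A by enumerating all 16 pairs.
A + A = {-8, 1, 3, 6, 10, 12, 14, 15, 17, 20}, so |A + A| = 10.
Step 2: Doubling constant K = |A + A|/|A| = 10/4 = 10/4 ≈ 2.5000.
Step 3: Plünnecke-Ruzsa gives |3A| ≤ K³·|A| = (2.5000)³ · 4 ≈ 62.5000.
Step 4: Compute 3A = A + A + A directly by enumerating all triples (a,b,c) ∈ A³; |3A| = 20.
Step 5: Check 20 ≤ 62.5000? Yes ✓.

K = 10/4, Plünnecke-Ruzsa bound K³|A| ≈ 62.5000, |3A| = 20, inequality holds.


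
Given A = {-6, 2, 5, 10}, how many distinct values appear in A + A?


A + A = {a + a' : a, a' ∈ A}; |A| = 4.
General bounds: 2|A| - 1 ≤ |A + A| ≤ |A|(|A|+1)/2, i.e. 7 ≤ |A + A| ≤ 10.
Lower bound 2|A|-1 is attained iff A is an arithmetic progression.
Enumerate sums a + a' for a ≤ a' (symmetric, so this suffices):
a = -6: -6+-6=-12, -6+2=-4, -6+5=-1, -6+10=4
a = 2: 2+2=4, 2+5=7, 2+10=12
a = 5: 5+5=10, 5+10=15
a = 10: 10+10=20
Distinct sums: {-12, -4, -1, 4, 7, 10, 12, 15, 20}
|A + A| = 9

|A + A| = 9


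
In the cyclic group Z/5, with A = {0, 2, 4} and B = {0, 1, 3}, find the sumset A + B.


Work in Z/5Z: reduce every sum a + b modulo 5.
Enumerate all 9 pairs:
a = 0: 0+0=0, 0+1=1, 0+3=3
a = 2: 2+0=2, 2+1=3, 2+3=0
a = 4: 4+0=4, 4+1=0, 4+3=2
Distinct residues collected: {0, 1, 2, 3, 4}
|A + B| = 5 (out of 5 total residues).

A + B = {0, 1, 2, 3, 4}


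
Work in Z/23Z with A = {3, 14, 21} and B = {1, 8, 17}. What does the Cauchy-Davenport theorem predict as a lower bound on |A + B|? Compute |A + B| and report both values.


Cauchy-Davenport: |A + B| ≥ min(p, |A| + |B| - 1) for A, B nonempty in Z/pZ.
|A| = 3, |B| = 3, p = 23.
CD lower bound = min(23, 3 + 3 - 1) = min(23, 5) = 5.
Compute A + B mod 23 directly:
a = 3: 3+1=4, 3+8=11, 3+17=20
a = 14: 14+1=15, 14+8=22, 14+17=8
a = 21: 21+1=22, 21+8=6, 21+17=15
A + B = {4, 6, 8, 11, 15, 20, 22}, so |A + B| = 7.
Verify: 7 ≥ 5? Yes ✓.

CD lower bound = 5, actual |A + B| = 7.


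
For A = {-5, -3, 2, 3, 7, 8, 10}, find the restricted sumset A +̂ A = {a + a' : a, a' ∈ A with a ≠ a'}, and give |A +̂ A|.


Restricted sumset: A +̂ A = {a + a' : a ∈ A, a' ∈ A, a ≠ a'}.
Equivalently, take A + A and drop any sum 2a that is achievable ONLY as a + a for a ∈ A (i.e. sums representable only with equal summands).
Enumerate pairs (a, a') with a < a' (symmetric, so each unordered pair gives one sum; this covers all a ≠ a'):
  -5 + -3 = -8
  -5 + 2 = -3
  -5 + 3 = -2
  -5 + 7 = 2
  -5 + 8 = 3
  -5 + 10 = 5
  -3 + 2 = -1
  -3 + 3 = 0
  -3 + 7 = 4
  -3 + 8 = 5
  -3 + 10 = 7
  2 + 3 = 5
  2 + 7 = 9
  2 + 8 = 10
  2 + 10 = 12
  3 + 7 = 10
  3 + 8 = 11
  3 + 10 = 13
  7 + 8 = 15
  7 + 10 = 17
  8 + 10 = 18
Collected distinct sums: {-8, -3, -2, -1, 0, 2, 3, 4, 5, 7, 9, 10, 11, 12, 13, 15, 17, 18}
|A +̂ A| = 18
(Reference bound: |A +̂ A| ≥ 2|A| - 3 for |A| ≥ 2, with |A| = 7 giving ≥ 11.)

|A +̂ A| = 18


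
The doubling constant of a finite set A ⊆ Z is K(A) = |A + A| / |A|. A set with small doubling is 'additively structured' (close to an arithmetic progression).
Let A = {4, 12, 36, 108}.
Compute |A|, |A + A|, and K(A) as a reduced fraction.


|A| = 4.
Compute A + A by enumerating all 16 pairs.
A + A = {8, 16, 24, 40, 48, 72, 112, 120, 144, 216}, so |A + A| = 10.
K = |A + A| / |A| = 10/4 = 5/2 ≈ 2.5000.
Reference: AP of size 4 gives K = 7/4 ≈ 1.7500; a fully generic set of size 4 gives K ≈ 2.5000.

|A| = 4, |A + A| = 10, K = 10/4 = 5/2.


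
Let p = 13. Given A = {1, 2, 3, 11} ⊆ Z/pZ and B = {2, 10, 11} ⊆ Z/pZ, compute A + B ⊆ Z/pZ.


Work in Z/13Z: reduce every sum a + b modulo 13.
Enumerate all 12 pairs:
a = 1: 1+2=3, 1+10=11, 1+11=12
a = 2: 2+2=4, 2+10=12, 2+11=0
a = 3: 3+2=5, 3+10=0, 3+11=1
a = 11: 11+2=0, 11+10=8, 11+11=9
Distinct residues collected: {0, 1, 3, 4, 5, 8, 9, 11, 12}
|A + B| = 9 (out of 13 total residues).

A + B = {0, 1, 3, 4, 5, 8, 9, 11, 12}


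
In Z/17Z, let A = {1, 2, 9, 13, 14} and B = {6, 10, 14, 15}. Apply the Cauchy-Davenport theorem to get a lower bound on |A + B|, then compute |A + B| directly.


Cauchy-Davenport: |A + B| ≥ min(p, |A| + |B| - 1) for A, B nonempty in Z/pZ.
|A| = 5, |B| = 4, p = 17.
CD lower bound = min(17, 5 + 4 - 1) = min(17, 8) = 8.
Compute A + B mod 17 directly:
a = 1: 1+6=7, 1+10=11, 1+14=15, 1+15=16
a = 2: 2+6=8, 2+10=12, 2+14=16, 2+15=0
a = 9: 9+6=15, 9+10=2, 9+14=6, 9+15=7
a = 13: 13+6=2, 13+10=6, 13+14=10, 13+15=11
a = 14: 14+6=3, 14+10=7, 14+14=11, 14+15=12
A + B = {0, 2, 3, 6, 7, 8, 10, 11, 12, 15, 16}, so |A + B| = 11.
Verify: 11 ≥ 8? Yes ✓.

CD lower bound = 8, actual |A + B| = 11.


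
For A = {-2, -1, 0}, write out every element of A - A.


A - A = {a - a' : a, a' ∈ A}.
Compute a - a' for each ordered pair (a, a'):
a = -2: -2--2=0, -2--1=-1, -2-0=-2
a = -1: -1--2=1, -1--1=0, -1-0=-1
a = 0: 0--2=2, 0--1=1, 0-0=0
Collecting distinct values (and noting 0 appears from a-a):
A - A = {-2, -1, 0, 1, 2}
|A - A| = 5

A - A = {-2, -1, 0, 1, 2}


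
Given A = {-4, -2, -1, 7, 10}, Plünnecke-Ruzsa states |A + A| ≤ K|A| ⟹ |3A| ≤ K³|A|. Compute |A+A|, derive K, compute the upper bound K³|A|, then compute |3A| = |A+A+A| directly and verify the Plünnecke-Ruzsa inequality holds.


|A| = 5.
Step 1: Compute A + A by enumerating all 25 pairs.
A + A = {-8, -6, -5, -4, -3, -2, 3, 5, 6, 8, 9, 14, 17, 20}, so |A + A| = 14.
Step 2: Doubling constant K = |A + A|/|A| = 14/5 = 14/5 ≈ 2.8000.
Step 3: Plünnecke-Ruzsa gives |3A| ≤ K³·|A| = (2.8000)³ · 5 ≈ 109.7600.
Step 4: Compute 3A = A + A + A directly by enumerating all triples (a,b,c) ∈ A³; |3A| = 29.
Step 5: Check 29 ≤ 109.7600? Yes ✓.

K = 14/5, Plünnecke-Ruzsa bound K³|A| ≈ 109.7600, |3A| = 29, inequality holds.


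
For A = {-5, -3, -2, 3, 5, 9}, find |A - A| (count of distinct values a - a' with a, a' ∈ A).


A - A = {a - a' : a, a' ∈ A}; |A| = 6.
Bounds: 2|A|-1 ≤ |A - A| ≤ |A|² - |A| + 1, i.e. 11 ≤ |A - A| ≤ 31.
Note: 0 ∈ A - A always (from a - a). The set is symmetric: if d ∈ A - A then -d ∈ A - A.
Enumerate nonzero differences d = a - a' with a > a' (then include -d):
Positive differences: {1, 2, 3, 4, 5, 6, 7, 8, 10, 11, 12, 14}
Full difference set: {0} ∪ (positive diffs) ∪ (negative diffs).
|A - A| = 1 + 2·12 = 25 (matches direct enumeration: 25).

|A - A| = 25


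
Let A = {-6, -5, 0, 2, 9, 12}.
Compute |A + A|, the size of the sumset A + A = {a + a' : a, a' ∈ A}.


A + A = {a + a' : a, a' ∈ A}; |A| = 6.
General bounds: 2|A| - 1 ≤ |A + A| ≤ |A|(|A|+1)/2, i.e. 11 ≤ |A + A| ≤ 21.
Lower bound 2|A|-1 is attained iff A is an arithmetic progression.
Enumerate sums a + a' for a ≤ a' (symmetric, so this suffices):
a = -6: -6+-6=-12, -6+-5=-11, -6+0=-6, -6+2=-4, -6+9=3, -6+12=6
a = -5: -5+-5=-10, -5+0=-5, -5+2=-3, -5+9=4, -5+12=7
a = 0: 0+0=0, 0+2=2, 0+9=9, 0+12=12
a = 2: 2+2=4, 2+9=11, 2+12=14
a = 9: 9+9=18, 9+12=21
a = 12: 12+12=24
Distinct sums: {-12, -11, -10, -6, -5, -4, -3, 0, 2, 3, 4, 6, 7, 9, 11, 12, 14, 18, 21, 24}
|A + A| = 20

|A + A| = 20


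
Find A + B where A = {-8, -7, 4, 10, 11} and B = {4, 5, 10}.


A + B = {a + b : a ∈ A, b ∈ B}.
Enumerate all |A|·|B| = 5·3 = 15 pairs (a, b) and collect distinct sums.
a = -8: -8+4=-4, -8+5=-3, -8+10=2
a = -7: -7+4=-3, -7+5=-2, -7+10=3
a = 4: 4+4=8, 4+5=9, 4+10=14
a = 10: 10+4=14, 10+5=15, 10+10=20
a = 11: 11+4=15, 11+5=16, 11+10=21
Collecting distinct sums: A + B = {-4, -3, -2, 2, 3, 8, 9, 14, 15, 16, 20, 21}
|A + B| = 12

A + B = {-4, -3, -2, 2, 3, 8, 9, 14, 15, 16, 20, 21}


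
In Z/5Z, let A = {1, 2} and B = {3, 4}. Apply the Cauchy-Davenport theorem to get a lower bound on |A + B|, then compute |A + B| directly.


Cauchy-Davenport: |A + B| ≥ min(p, |A| + |B| - 1) for A, B nonempty in Z/pZ.
|A| = 2, |B| = 2, p = 5.
CD lower bound = min(5, 2 + 2 - 1) = min(5, 3) = 3.
Compute A + B mod 5 directly:
a = 1: 1+3=4, 1+4=0
a = 2: 2+3=0, 2+4=1
A + B = {0, 1, 4}, so |A + B| = 3.
Verify: 3 ≥ 3? Yes ✓.

CD lower bound = 3, actual |A + B| = 3.


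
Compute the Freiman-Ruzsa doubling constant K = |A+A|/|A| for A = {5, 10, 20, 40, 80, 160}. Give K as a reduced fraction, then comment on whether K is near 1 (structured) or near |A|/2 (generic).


|A| = 6.
Compute A + A by enumerating all 36 pairs.
A + A = {10, 15, 20, 25, 30, 40, 45, 50, 60, 80, 85, 90, 100, 120, 160, 165, 170, 180, 200, 240, 320}, so |A + A| = 21.
K = |A + A| / |A| = 21/6 = 7/2 ≈ 3.5000.
Reference: AP of size 6 gives K = 11/6 ≈ 1.8333; a fully generic set of size 6 gives K ≈ 3.5000.

|A| = 6, |A + A| = 21, K = 21/6 = 7/2.


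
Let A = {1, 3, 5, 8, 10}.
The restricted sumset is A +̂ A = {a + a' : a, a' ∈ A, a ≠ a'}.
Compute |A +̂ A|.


Restricted sumset: A +̂ A = {a + a' : a ∈ A, a' ∈ A, a ≠ a'}.
Equivalently, take A + A and drop any sum 2a that is achievable ONLY as a + a for a ∈ A (i.e. sums representable only with equal summands).
Enumerate pairs (a, a') with a < a' (symmetric, so each unordered pair gives one sum; this covers all a ≠ a'):
  1 + 3 = 4
  1 + 5 = 6
  1 + 8 = 9
  1 + 10 = 11
  3 + 5 = 8
  3 + 8 = 11
  3 + 10 = 13
  5 + 8 = 13
  5 + 10 = 15
  8 + 10 = 18
Collected distinct sums: {4, 6, 8, 9, 11, 13, 15, 18}
|A +̂ A| = 8
(Reference bound: |A +̂ A| ≥ 2|A| - 3 for |A| ≥ 2, with |A| = 5 giving ≥ 7.)

|A +̂ A| = 8


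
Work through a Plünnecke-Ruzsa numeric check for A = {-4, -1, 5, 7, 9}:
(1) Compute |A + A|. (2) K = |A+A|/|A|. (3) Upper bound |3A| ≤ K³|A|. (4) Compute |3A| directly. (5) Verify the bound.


|A| = 5.
Step 1: Compute A + A by enumerating all 25 pairs.
A + A = {-8, -5, -2, 1, 3, 4, 5, 6, 8, 10, 12, 14, 16, 18}, so |A + A| = 14.
Step 2: Doubling constant K = |A + A|/|A| = 14/5 = 14/5 ≈ 2.8000.
Step 3: Plünnecke-Ruzsa gives |3A| ≤ K³·|A| = (2.8000)³ · 5 ≈ 109.7600.
Step 4: Compute 3A = A + A + A directly by enumerating all triples (a,b,c) ∈ A³; |3A| = 27.
Step 5: Check 27 ≤ 109.7600? Yes ✓.

K = 14/5, Plünnecke-Ruzsa bound K³|A| ≈ 109.7600, |3A| = 27, inequality holds.


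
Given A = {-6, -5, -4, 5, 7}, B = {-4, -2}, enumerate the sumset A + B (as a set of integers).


A + B = {a + b : a ∈ A, b ∈ B}.
Enumerate all |A|·|B| = 5·2 = 10 pairs (a, b) and collect distinct sums.
a = -6: -6+-4=-10, -6+-2=-8
a = -5: -5+-4=-9, -5+-2=-7
a = -4: -4+-4=-8, -4+-2=-6
a = 5: 5+-4=1, 5+-2=3
a = 7: 7+-4=3, 7+-2=5
Collecting distinct sums: A + B = {-10, -9, -8, -7, -6, 1, 3, 5}
|A + B| = 8

A + B = {-10, -9, -8, -7, -6, 1, 3, 5}


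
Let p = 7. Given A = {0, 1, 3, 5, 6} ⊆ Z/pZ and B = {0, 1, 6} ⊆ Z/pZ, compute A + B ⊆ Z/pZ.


Work in Z/7Z: reduce every sum a + b modulo 7.
Enumerate all 15 pairs:
a = 0: 0+0=0, 0+1=1, 0+6=6
a = 1: 1+0=1, 1+1=2, 1+6=0
a = 3: 3+0=3, 3+1=4, 3+6=2
a = 5: 5+0=5, 5+1=6, 5+6=4
a = 6: 6+0=6, 6+1=0, 6+6=5
Distinct residues collected: {0, 1, 2, 3, 4, 5, 6}
|A + B| = 7 (out of 7 total residues).

A + B = {0, 1, 2, 3, 4, 5, 6}


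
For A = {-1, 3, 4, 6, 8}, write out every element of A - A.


A - A = {a - a' : a, a' ∈ A}.
Compute a - a' for each ordered pair (a, a'):
a = -1: -1--1=0, -1-3=-4, -1-4=-5, -1-6=-7, -1-8=-9
a = 3: 3--1=4, 3-3=0, 3-4=-1, 3-6=-3, 3-8=-5
a = 4: 4--1=5, 4-3=1, 4-4=0, 4-6=-2, 4-8=-4
a = 6: 6--1=7, 6-3=3, 6-4=2, 6-6=0, 6-8=-2
a = 8: 8--1=9, 8-3=5, 8-4=4, 8-6=2, 8-8=0
Collecting distinct values (and noting 0 appears from a-a):
A - A = {-9, -7, -5, -4, -3, -2, -1, 0, 1, 2, 3, 4, 5, 7, 9}
|A - A| = 15

A - A = {-9, -7, -5, -4, -3, -2, -1, 0, 1, 2, 3, 4, 5, 7, 9}


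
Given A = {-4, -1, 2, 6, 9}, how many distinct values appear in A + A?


A + A = {a + a' : a, a' ∈ A}; |A| = 5.
General bounds: 2|A| - 1 ≤ |A + A| ≤ |A|(|A|+1)/2, i.e. 9 ≤ |A + A| ≤ 15.
Lower bound 2|A|-1 is attained iff A is an arithmetic progression.
Enumerate sums a + a' for a ≤ a' (symmetric, so this suffices):
a = -4: -4+-4=-8, -4+-1=-5, -4+2=-2, -4+6=2, -4+9=5
a = -1: -1+-1=-2, -1+2=1, -1+6=5, -1+9=8
a = 2: 2+2=4, 2+6=8, 2+9=11
a = 6: 6+6=12, 6+9=15
a = 9: 9+9=18
Distinct sums: {-8, -5, -2, 1, 2, 4, 5, 8, 11, 12, 15, 18}
|A + A| = 12

|A + A| = 12


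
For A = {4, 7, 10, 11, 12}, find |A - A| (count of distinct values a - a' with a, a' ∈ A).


A - A = {a - a' : a, a' ∈ A}; |A| = 5.
Bounds: 2|A|-1 ≤ |A - A| ≤ |A|² - |A| + 1, i.e. 9 ≤ |A - A| ≤ 21.
Note: 0 ∈ A - A always (from a - a). The set is symmetric: if d ∈ A - A then -d ∈ A - A.
Enumerate nonzero differences d = a - a' with a > a' (then include -d):
Positive differences: {1, 2, 3, 4, 5, 6, 7, 8}
Full difference set: {0} ∪ (positive diffs) ∪ (negative diffs).
|A - A| = 1 + 2·8 = 17 (matches direct enumeration: 17).

|A - A| = 17


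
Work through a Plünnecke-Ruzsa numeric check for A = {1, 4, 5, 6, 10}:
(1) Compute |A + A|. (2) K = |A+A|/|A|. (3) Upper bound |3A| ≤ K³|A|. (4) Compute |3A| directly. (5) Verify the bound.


|A| = 5.
Step 1: Compute A + A by enumerating all 25 pairs.
A + A = {2, 5, 6, 7, 8, 9, 10, 11, 12, 14, 15, 16, 20}, so |A + A| = 13.
Step 2: Doubling constant K = |A + A|/|A| = 13/5 = 13/5 ≈ 2.6000.
Step 3: Plünnecke-Ruzsa gives |3A| ≤ K³·|A| = (2.6000)³ · 5 ≈ 87.8800.
Step 4: Compute 3A = A + A + A directly by enumerating all triples (a,b,c) ∈ A³; |3A| = 22.
Step 5: Check 22 ≤ 87.8800? Yes ✓.

K = 13/5, Plünnecke-Ruzsa bound K³|A| ≈ 87.8800, |3A| = 22, inequality holds.


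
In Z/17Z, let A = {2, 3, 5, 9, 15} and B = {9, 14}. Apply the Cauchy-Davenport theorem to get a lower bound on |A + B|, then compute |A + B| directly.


Cauchy-Davenport: |A + B| ≥ min(p, |A| + |B| - 1) for A, B nonempty in Z/pZ.
|A| = 5, |B| = 2, p = 17.
CD lower bound = min(17, 5 + 2 - 1) = min(17, 6) = 6.
Compute A + B mod 17 directly:
a = 2: 2+9=11, 2+14=16
a = 3: 3+9=12, 3+14=0
a = 5: 5+9=14, 5+14=2
a = 9: 9+9=1, 9+14=6
a = 15: 15+9=7, 15+14=12
A + B = {0, 1, 2, 6, 7, 11, 12, 14, 16}, so |A + B| = 9.
Verify: 9 ≥ 6? Yes ✓.

CD lower bound = 6, actual |A + B| = 9.


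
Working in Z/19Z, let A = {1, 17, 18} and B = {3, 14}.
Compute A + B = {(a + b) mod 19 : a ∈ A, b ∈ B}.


Work in Z/19Z: reduce every sum a + b modulo 19.
Enumerate all 6 pairs:
a = 1: 1+3=4, 1+14=15
a = 17: 17+3=1, 17+14=12
a = 18: 18+3=2, 18+14=13
Distinct residues collected: {1, 2, 4, 12, 13, 15}
|A + B| = 6 (out of 19 total residues).

A + B = {1, 2, 4, 12, 13, 15}


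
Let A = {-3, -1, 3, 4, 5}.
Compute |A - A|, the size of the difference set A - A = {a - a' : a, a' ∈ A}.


A - A = {a - a' : a, a' ∈ A}; |A| = 5.
Bounds: 2|A|-1 ≤ |A - A| ≤ |A|² - |A| + 1, i.e. 9 ≤ |A - A| ≤ 21.
Note: 0 ∈ A - A always (from a - a). The set is symmetric: if d ∈ A - A then -d ∈ A - A.
Enumerate nonzero differences d = a - a' with a > a' (then include -d):
Positive differences: {1, 2, 4, 5, 6, 7, 8}
Full difference set: {0} ∪ (positive diffs) ∪ (negative diffs).
|A - A| = 1 + 2·7 = 15 (matches direct enumeration: 15).

|A - A| = 15


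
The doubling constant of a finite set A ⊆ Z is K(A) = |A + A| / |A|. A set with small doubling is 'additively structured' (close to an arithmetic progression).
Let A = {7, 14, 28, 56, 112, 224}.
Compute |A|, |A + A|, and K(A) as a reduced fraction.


|A| = 6.
Compute A + A by enumerating all 36 pairs.
A + A = {14, 21, 28, 35, 42, 56, 63, 70, 84, 112, 119, 126, 140, 168, 224, 231, 238, 252, 280, 336, 448}, so |A + A| = 21.
K = |A + A| / |A| = 21/6 = 7/2 ≈ 3.5000.
Reference: AP of size 6 gives K = 11/6 ≈ 1.8333; a fully generic set of size 6 gives K ≈ 3.5000.

|A| = 6, |A + A| = 21, K = 21/6 = 7/2.


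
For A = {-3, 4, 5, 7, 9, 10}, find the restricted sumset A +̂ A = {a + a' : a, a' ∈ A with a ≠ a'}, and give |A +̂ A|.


Restricted sumset: A +̂ A = {a + a' : a ∈ A, a' ∈ A, a ≠ a'}.
Equivalently, take A + A and drop any sum 2a that is achievable ONLY as a + a for a ∈ A (i.e. sums representable only with equal summands).
Enumerate pairs (a, a') with a < a' (symmetric, so each unordered pair gives one sum; this covers all a ≠ a'):
  -3 + 4 = 1
  -3 + 5 = 2
  -3 + 7 = 4
  -3 + 9 = 6
  -3 + 10 = 7
  4 + 5 = 9
  4 + 7 = 11
  4 + 9 = 13
  4 + 10 = 14
  5 + 7 = 12
  5 + 9 = 14
  5 + 10 = 15
  7 + 9 = 16
  7 + 10 = 17
  9 + 10 = 19
Collected distinct sums: {1, 2, 4, 6, 7, 9, 11, 12, 13, 14, 15, 16, 17, 19}
|A +̂ A| = 14
(Reference bound: |A +̂ A| ≥ 2|A| - 3 for |A| ≥ 2, with |A| = 6 giving ≥ 9.)

|A +̂ A| = 14


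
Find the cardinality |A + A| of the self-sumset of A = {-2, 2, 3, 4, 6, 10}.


A + A = {a + a' : a, a' ∈ A}; |A| = 6.
General bounds: 2|A| - 1 ≤ |A + A| ≤ |A|(|A|+1)/2, i.e. 11 ≤ |A + A| ≤ 21.
Lower bound 2|A|-1 is attained iff A is an arithmetic progression.
Enumerate sums a + a' for a ≤ a' (symmetric, so this suffices):
a = -2: -2+-2=-4, -2+2=0, -2+3=1, -2+4=2, -2+6=4, -2+10=8
a = 2: 2+2=4, 2+3=5, 2+4=6, 2+6=8, 2+10=12
a = 3: 3+3=6, 3+4=7, 3+6=9, 3+10=13
a = 4: 4+4=8, 4+6=10, 4+10=14
a = 6: 6+6=12, 6+10=16
a = 10: 10+10=20
Distinct sums: {-4, 0, 1, 2, 4, 5, 6, 7, 8, 9, 10, 12, 13, 14, 16, 20}
|A + A| = 16

|A + A| = 16


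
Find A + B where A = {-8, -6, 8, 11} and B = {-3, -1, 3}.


A + B = {a + b : a ∈ A, b ∈ B}.
Enumerate all |A|·|B| = 4·3 = 12 pairs (a, b) and collect distinct sums.
a = -8: -8+-3=-11, -8+-1=-9, -8+3=-5
a = -6: -6+-3=-9, -6+-1=-7, -6+3=-3
a = 8: 8+-3=5, 8+-1=7, 8+3=11
a = 11: 11+-3=8, 11+-1=10, 11+3=14
Collecting distinct sums: A + B = {-11, -9, -7, -5, -3, 5, 7, 8, 10, 11, 14}
|A + B| = 11

A + B = {-11, -9, -7, -5, -3, 5, 7, 8, 10, 11, 14}


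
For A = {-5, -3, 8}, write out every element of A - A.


A - A = {a - a' : a, a' ∈ A}.
Compute a - a' for each ordered pair (a, a'):
a = -5: -5--5=0, -5--3=-2, -5-8=-13
a = -3: -3--5=2, -3--3=0, -3-8=-11
a = 8: 8--5=13, 8--3=11, 8-8=0
Collecting distinct values (and noting 0 appears from a-a):
A - A = {-13, -11, -2, 0, 2, 11, 13}
|A - A| = 7

A - A = {-13, -11, -2, 0, 2, 11, 13}


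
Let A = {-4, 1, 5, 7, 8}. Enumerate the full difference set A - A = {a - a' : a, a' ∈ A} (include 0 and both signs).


A - A = {a - a' : a, a' ∈ A}.
Compute a - a' for each ordered pair (a, a'):
a = -4: -4--4=0, -4-1=-5, -4-5=-9, -4-7=-11, -4-8=-12
a = 1: 1--4=5, 1-1=0, 1-5=-4, 1-7=-6, 1-8=-7
a = 5: 5--4=9, 5-1=4, 5-5=0, 5-7=-2, 5-8=-3
a = 7: 7--4=11, 7-1=6, 7-5=2, 7-7=0, 7-8=-1
a = 8: 8--4=12, 8-1=7, 8-5=3, 8-7=1, 8-8=0
Collecting distinct values (and noting 0 appears from a-a):
A - A = {-12, -11, -9, -7, -6, -5, -4, -3, -2, -1, 0, 1, 2, 3, 4, 5, 6, 7, 9, 11, 12}
|A - A| = 21

A - A = {-12, -11, -9, -7, -6, -5, -4, -3, -2, -1, 0, 1, 2, 3, 4, 5, 6, 7, 9, 11, 12}


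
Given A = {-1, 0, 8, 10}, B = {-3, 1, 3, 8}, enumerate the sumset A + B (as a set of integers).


A + B = {a + b : a ∈ A, b ∈ B}.
Enumerate all |A|·|B| = 4·4 = 16 pairs (a, b) and collect distinct sums.
a = -1: -1+-3=-4, -1+1=0, -1+3=2, -1+8=7
a = 0: 0+-3=-3, 0+1=1, 0+3=3, 0+8=8
a = 8: 8+-3=5, 8+1=9, 8+3=11, 8+8=16
a = 10: 10+-3=7, 10+1=11, 10+3=13, 10+8=18
Collecting distinct sums: A + B = {-4, -3, 0, 1, 2, 3, 5, 7, 8, 9, 11, 13, 16, 18}
|A + B| = 14

A + B = {-4, -3, 0, 1, 2, 3, 5, 7, 8, 9, 11, 13, 16, 18}


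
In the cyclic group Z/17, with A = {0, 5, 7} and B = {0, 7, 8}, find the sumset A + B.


Work in Z/17Z: reduce every sum a + b modulo 17.
Enumerate all 9 pairs:
a = 0: 0+0=0, 0+7=7, 0+8=8
a = 5: 5+0=5, 5+7=12, 5+8=13
a = 7: 7+0=7, 7+7=14, 7+8=15
Distinct residues collected: {0, 5, 7, 8, 12, 13, 14, 15}
|A + B| = 8 (out of 17 total residues).

A + B = {0, 5, 7, 8, 12, 13, 14, 15}


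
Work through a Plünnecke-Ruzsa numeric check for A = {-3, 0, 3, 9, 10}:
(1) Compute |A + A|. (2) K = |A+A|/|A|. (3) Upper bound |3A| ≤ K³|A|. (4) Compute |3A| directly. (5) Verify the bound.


|A| = 5.
Step 1: Compute A + A by enumerating all 25 pairs.
A + A = {-6, -3, 0, 3, 6, 7, 9, 10, 12, 13, 18, 19, 20}, so |A + A| = 13.
Step 2: Doubling constant K = |A + A|/|A| = 13/5 = 13/5 ≈ 2.6000.
Step 3: Plünnecke-Ruzsa gives |3A| ≤ K³·|A| = (2.6000)³ · 5 ≈ 87.8800.
Step 4: Compute 3A = A + A + A directly by enumerating all triples (a,b,c) ∈ A³; |3A| = 25.
Step 5: Check 25 ≤ 87.8800? Yes ✓.

K = 13/5, Plünnecke-Ruzsa bound K³|A| ≈ 87.8800, |3A| = 25, inequality holds.


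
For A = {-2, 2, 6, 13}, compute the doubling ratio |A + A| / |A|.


|A| = 4.
Compute A + A by enumerating all 16 pairs.
A + A = {-4, 0, 4, 8, 11, 12, 15, 19, 26}, so |A + A| = 9.
K = |A + A| / |A| = 9/4 (already in lowest terms) ≈ 2.2500.
Reference: AP of size 4 gives K = 7/4 ≈ 1.7500; a fully generic set of size 4 gives K ≈ 2.5000.

|A| = 4, |A + A| = 9, K = 9/4.


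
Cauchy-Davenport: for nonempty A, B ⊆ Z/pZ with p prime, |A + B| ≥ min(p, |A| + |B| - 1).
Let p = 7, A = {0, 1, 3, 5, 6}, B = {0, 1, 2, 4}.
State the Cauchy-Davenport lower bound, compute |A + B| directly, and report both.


Cauchy-Davenport: |A + B| ≥ min(p, |A| + |B| - 1) for A, B nonempty in Z/pZ.
|A| = 5, |B| = 4, p = 7.
CD lower bound = min(7, 5 + 4 - 1) = min(7, 8) = 7.
Compute A + B mod 7 directly:
a = 0: 0+0=0, 0+1=1, 0+2=2, 0+4=4
a = 1: 1+0=1, 1+1=2, 1+2=3, 1+4=5
a = 3: 3+0=3, 3+1=4, 3+2=5, 3+4=0
a = 5: 5+0=5, 5+1=6, 5+2=0, 5+4=2
a = 6: 6+0=6, 6+1=0, 6+2=1, 6+4=3
A + B = {0, 1, 2, 3, 4, 5, 6}, so |A + B| = 7.
Verify: 7 ≥ 7? Yes ✓.

CD lower bound = 7, actual |A + B| = 7.


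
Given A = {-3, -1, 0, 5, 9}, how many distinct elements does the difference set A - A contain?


A - A = {a - a' : a, a' ∈ A}; |A| = 5.
Bounds: 2|A|-1 ≤ |A - A| ≤ |A|² - |A| + 1, i.e. 9 ≤ |A - A| ≤ 21.
Note: 0 ∈ A - A always (from a - a). The set is symmetric: if d ∈ A - A then -d ∈ A - A.
Enumerate nonzero differences d = a - a' with a > a' (then include -d):
Positive differences: {1, 2, 3, 4, 5, 6, 8, 9, 10, 12}
Full difference set: {0} ∪ (positive diffs) ∪ (negative diffs).
|A - A| = 1 + 2·10 = 21 (matches direct enumeration: 21).

|A - A| = 21


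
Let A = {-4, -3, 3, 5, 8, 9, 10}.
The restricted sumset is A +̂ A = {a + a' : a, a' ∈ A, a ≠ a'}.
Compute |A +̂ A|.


Restricted sumset: A +̂ A = {a + a' : a ∈ A, a' ∈ A, a ≠ a'}.
Equivalently, take A + A and drop any sum 2a that is achievable ONLY as a + a for a ∈ A (i.e. sums representable only with equal summands).
Enumerate pairs (a, a') with a < a' (symmetric, so each unordered pair gives one sum; this covers all a ≠ a'):
  -4 + -3 = -7
  -4 + 3 = -1
  -4 + 5 = 1
  -4 + 8 = 4
  -4 + 9 = 5
  -4 + 10 = 6
  -3 + 3 = 0
  -3 + 5 = 2
  -3 + 8 = 5
  -3 + 9 = 6
  -3 + 10 = 7
  3 + 5 = 8
  3 + 8 = 11
  3 + 9 = 12
  3 + 10 = 13
  5 + 8 = 13
  5 + 9 = 14
  5 + 10 = 15
  8 + 9 = 17
  8 + 10 = 18
  9 + 10 = 19
Collected distinct sums: {-7, -1, 0, 1, 2, 4, 5, 6, 7, 8, 11, 12, 13, 14, 15, 17, 18, 19}
|A +̂ A| = 18
(Reference bound: |A +̂ A| ≥ 2|A| - 3 for |A| ≥ 2, with |A| = 7 giving ≥ 11.)

|A +̂ A| = 18


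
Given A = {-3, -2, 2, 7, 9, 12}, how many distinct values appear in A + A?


A + A = {a + a' : a, a' ∈ A}; |A| = 6.
General bounds: 2|A| - 1 ≤ |A + A| ≤ |A|(|A|+1)/2, i.e. 11 ≤ |A + A| ≤ 21.
Lower bound 2|A|-1 is attained iff A is an arithmetic progression.
Enumerate sums a + a' for a ≤ a' (symmetric, so this suffices):
a = -3: -3+-3=-6, -3+-2=-5, -3+2=-1, -3+7=4, -3+9=6, -3+12=9
a = -2: -2+-2=-4, -2+2=0, -2+7=5, -2+9=7, -2+12=10
a = 2: 2+2=4, 2+7=9, 2+9=11, 2+12=14
a = 7: 7+7=14, 7+9=16, 7+12=19
a = 9: 9+9=18, 9+12=21
a = 12: 12+12=24
Distinct sums: {-6, -5, -4, -1, 0, 4, 5, 6, 7, 9, 10, 11, 14, 16, 18, 19, 21, 24}
|A + A| = 18

|A + A| = 18


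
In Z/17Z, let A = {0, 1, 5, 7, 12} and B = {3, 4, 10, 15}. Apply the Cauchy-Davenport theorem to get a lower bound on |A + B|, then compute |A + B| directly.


Cauchy-Davenport: |A + B| ≥ min(p, |A| + |B| - 1) for A, B nonempty in Z/pZ.
|A| = 5, |B| = 4, p = 17.
CD lower bound = min(17, 5 + 4 - 1) = min(17, 8) = 8.
Compute A + B mod 17 directly:
a = 0: 0+3=3, 0+4=4, 0+10=10, 0+15=15
a = 1: 1+3=4, 1+4=5, 1+10=11, 1+15=16
a = 5: 5+3=8, 5+4=9, 5+10=15, 5+15=3
a = 7: 7+3=10, 7+4=11, 7+10=0, 7+15=5
a = 12: 12+3=15, 12+4=16, 12+10=5, 12+15=10
A + B = {0, 3, 4, 5, 8, 9, 10, 11, 15, 16}, so |A + B| = 10.
Verify: 10 ≥ 8? Yes ✓.

CD lower bound = 8, actual |A + B| = 10.


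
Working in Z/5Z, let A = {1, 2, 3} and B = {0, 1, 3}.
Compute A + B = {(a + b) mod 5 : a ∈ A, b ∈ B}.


Work in Z/5Z: reduce every sum a + b modulo 5.
Enumerate all 9 pairs:
a = 1: 1+0=1, 1+1=2, 1+3=4
a = 2: 2+0=2, 2+1=3, 2+3=0
a = 3: 3+0=3, 3+1=4, 3+3=1
Distinct residues collected: {0, 1, 2, 3, 4}
|A + B| = 5 (out of 5 total residues).

A + B = {0, 1, 2, 3, 4}


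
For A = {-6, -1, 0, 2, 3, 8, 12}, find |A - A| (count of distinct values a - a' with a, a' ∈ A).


A - A = {a - a' : a, a' ∈ A}; |A| = 7.
Bounds: 2|A|-1 ≤ |A - A| ≤ |A|² - |A| + 1, i.e. 13 ≤ |A - A| ≤ 43.
Note: 0 ∈ A - A always (from a - a). The set is symmetric: if d ∈ A - A then -d ∈ A - A.
Enumerate nonzero differences d = a - a' with a > a' (then include -d):
Positive differences: {1, 2, 3, 4, 5, 6, 8, 9, 10, 12, 13, 14, 18}
Full difference set: {0} ∪ (positive diffs) ∪ (negative diffs).
|A - A| = 1 + 2·13 = 27 (matches direct enumeration: 27).

|A - A| = 27


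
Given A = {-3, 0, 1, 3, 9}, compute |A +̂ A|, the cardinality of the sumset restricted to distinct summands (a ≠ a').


Restricted sumset: A +̂ A = {a + a' : a ∈ A, a' ∈ A, a ≠ a'}.
Equivalently, take A + A and drop any sum 2a that is achievable ONLY as a + a for a ∈ A (i.e. sums representable only with equal summands).
Enumerate pairs (a, a') with a < a' (symmetric, so each unordered pair gives one sum; this covers all a ≠ a'):
  -3 + 0 = -3
  -3 + 1 = -2
  -3 + 3 = 0
  -3 + 9 = 6
  0 + 1 = 1
  0 + 3 = 3
  0 + 9 = 9
  1 + 3 = 4
  1 + 9 = 10
  3 + 9 = 12
Collected distinct sums: {-3, -2, 0, 1, 3, 4, 6, 9, 10, 12}
|A +̂ A| = 10
(Reference bound: |A +̂ A| ≥ 2|A| - 3 for |A| ≥ 2, with |A| = 5 giving ≥ 7.)

|A +̂ A| = 10


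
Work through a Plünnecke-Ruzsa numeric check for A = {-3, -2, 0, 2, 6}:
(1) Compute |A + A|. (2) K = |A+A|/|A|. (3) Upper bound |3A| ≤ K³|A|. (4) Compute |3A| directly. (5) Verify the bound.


|A| = 5.
Step 1: Compute A + A by enumerating all 25 pairs.
A + A = {-6, -5, -4, -3, -2, -1, 0, 2, 3, 4, 6, 8, 12}, so |A + A| = 13.
Step 2: Doubling constant K = |A + A|/|A| = 13/5 = 13/5 ≈ 2.6000.
Step 3: Plünnecke-Ruzsa gives |3A| ≤ K³·|A| = (2.6000)³ · 5 ≈ 87.8800.
Step 4: Compute 3A = A + A + A directly by enumerating all triples (a,b,c) ∈ A³; |3A| = 22.
Step 5: Check 22 ≤ 87.8800? Yes ✓.

K = 13/5, Plünnecke-Ruzsa bound K³|A| ≈ 87.8800, |3A| = 22, inequality holds.


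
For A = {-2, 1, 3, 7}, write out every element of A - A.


A - A = {a - a' : a, a' ∈ A}.
Compute a - a' for each ordered pair (a, a'):
a = -2: -2--2=0, -2-1=-3, -2-3=-5, -2-7=-9
a = 1: 1--2=3, 1-1=0, 1-3=-2, 1-7=-6
a = 3: 3--2=5, 3-1=2, 3-3=0, 3-7=-4
a = 7: 7--2=9, 7-1=6, 7-3=4, 7-7=0
Collecting distinct values (and noting 0 appears from a-a):
A - A = {-9, -6, -5, -4, -3, -2, 0, 2, 3, 4, 5, 6, 9}
|A - A| = 13

A - A = {-9, -6, -5, -4, -3, -2, 0, 2, 3, 4, 5, 6, 9}


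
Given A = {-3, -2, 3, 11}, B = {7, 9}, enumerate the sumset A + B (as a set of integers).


A + B = {a + b : a ∈ A, b ∈ B}.
Enumerate all |A|·|B| = 4·2 = 8 pairs (a, b) and collect distinct sums.
a = -3: -3+7=4, -3+9=6
a = -2: -2+7=5, -2+9=7
a = 3: 3+7=10, 3+9=12
a = 11: 11+7=18, 11+9=20
Collecting distinct sums: A + B = {4, 5, 6, 7, 10, 12, 18, 20}
|A + B| = 8

A + B = {4, 5, 6, 7, 10, 12, 18, 20}


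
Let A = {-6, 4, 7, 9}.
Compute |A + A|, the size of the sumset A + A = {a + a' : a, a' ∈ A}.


A + A = {a + a' : a, a' ∈ A}; |A| = 4.
General bounds: 2|A| - 1 ≤ |A + A| ≤ |A|(|A|+1)/2, i.e. 7 ≤ |A + A| ≤ 10.
Lower bound 2|A|-1 is attained iff A is an arithmetic progression.
Enumerate sums a + a' for a ≤ a' (symmetric, so this suffices):
a = -6: -6+-6=-12, -6+4=-2, -6+7=1, -6+9=3
a = 4: 4+4=8, 4+7=11, 4+9=13
a = 7: 7+7=14, 7+9=16
a = 9: 9+9=18
Distinct sums: {-12, -2, 1, 3, 8, 11, 13, 14, 16, 18}
|A + A| = 10

|A + A| = 10


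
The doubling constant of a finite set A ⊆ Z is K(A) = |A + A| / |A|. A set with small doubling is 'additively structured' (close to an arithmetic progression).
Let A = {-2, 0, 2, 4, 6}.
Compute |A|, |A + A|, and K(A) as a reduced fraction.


|A| = 5.
Compute A + A by enumerating all 25 pairs.
A + A = {-4, -2, 0, 2, 4, 6, 8, 10, 12}, so |A + A| = 9.
K = |A + A| / |A| = 9/5 (already in lowest terms) ≈ 1.8000.
Reference: AP of size 5 gives K = 9/5 ≈ 1.8000; a fully generic set of size 5 gives K ≈ 3.0000.

|A| = 5, |A + A| = 9, K = 9/5.


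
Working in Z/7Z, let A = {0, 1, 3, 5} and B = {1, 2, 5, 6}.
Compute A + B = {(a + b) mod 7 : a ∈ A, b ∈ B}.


Work in Z/7Z: reduce every sum a + b modulo 7.
Enumerate all 16 pairs:
a = 0: 0+1=1, 0+2=2, 0+5=5, 0+6=6
a = 1: 1+1=2, 1+2=3, 1+5=6, 1+6=0
a = 3: 3+1=4, 3+2=5, 3+5=1, 3+6=2
a = 5: 5+1=6, 5+2=0, 5+5=3, 5+6=4
Distinct residues collected: {0, 1, 2, 3, 4, 5, 6}
|A + B| = 7 (out of 7 total residues).

A + B = {0, 1, 2, 3, 4, 5, 6}


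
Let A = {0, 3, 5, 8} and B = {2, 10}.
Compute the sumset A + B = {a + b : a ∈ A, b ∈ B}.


A + B = {a + b : a ∈ A, b ∈ B}.
Enumerate all |A|·|B| = 4·2 = 8 pairs (a, b) and collect distinct sums.
a = 0: 0+2=2, 0+10=10
a = 3: 3+2=5, 3+10=13
a = 5: 5+2=7, 5+10=15
a = 8: 8+2=10, 8+10=18
Collecting distinct sums: A + B = {2, 5, 7, 10, 13, 15, 18}
|A + B| = 7

A + B = {2, 5, 7, 10, 13, 15, 18}


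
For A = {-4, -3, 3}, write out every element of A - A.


A - A = {a - a' : a, a' ∈ A}.
Compute a - a' for each ordered pair (a, a'):
a = -4: -4--4=0, -4--3=-1, -4-3=-7
a = -3: -3--4=1, -3--3=0, -3-3=-6
a = 3: 3--4=7, 3--3=6, 3-3=0
Collecting distinct values (and noting 0 appears from a-a):
A - A = {-7, -6, -1, 0, 1, 6, 7}
|A - A| = 7

A - A = {-7, -6, -1, 0, 1, 6, 7}


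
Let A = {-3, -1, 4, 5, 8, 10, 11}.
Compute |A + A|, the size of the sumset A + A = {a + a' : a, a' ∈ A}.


A + A = {a + a' : a, a' ∈ A}; |A| = 7.
General bounds: 2|A| - 1 ≤ |A + A| ≤ |A|(|A|+1)/2, i.e. 13 ≤ |A + A| ≤ 28.
Lower bound 2|A|-1 is attained iff A is an arithmetic progression.
Enumerate sums a + a' for a ≤ a' (symmetric, so this suffices):
a = -3: -3+-3=-6, -3+-1=-4, -3+4=1, -3+5=2, -3+8=5, -3+10=7, -3+11=8
a = -1: -1+-1=-2, -1+4=3, -1+5=4, -1+8=7, -1+10=9, -1+11=10
a = 4: 4+4=8, 4+5=9, 4+8=12, 4+10=14, 4+11=15
a = 5: 5+5=10, 5+8=13, 5+10=15, 5+11=16
a = 8: 8+8=16, 8+10=18, 8+11=19
a = 10: 10+10=20, 10+11=21
a = 11: 11+11=22
Distinct sums: {-6, -4, -2, 1, 2, 3, 4, 5, 7, 8, 9, 10, 12, 13, 14, 15, 16, 18, 19, 20, 21, 22}
|A + A| = 22

|A + A| = 22


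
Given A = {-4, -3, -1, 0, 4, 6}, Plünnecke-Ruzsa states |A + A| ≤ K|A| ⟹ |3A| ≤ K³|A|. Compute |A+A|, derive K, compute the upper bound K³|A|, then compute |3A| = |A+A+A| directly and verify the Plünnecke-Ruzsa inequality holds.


|A| = 6.
Step 1: Compute A + A by enumerating all 36 pairs.
A + A = {-8, -7, -6, -5, -4, -3, -2, -1, 0, 1, 2, 3, 4, 5, 6, 8, 10, 12}, so |A + A| = 18.
Step 2: Doubling constant K = |A + A|/|A| = 18/6 = 18/6 ≈ 3.0000.
Step 3: Plünnecke-Ruzsa gives |3A| ≤ K³·|A| = (3.0000)³ · 6 ≈ 162.0000.
Step 4: Compute 3A = A + A + A directly by enumerating all triples (a,b,c) ∈ A³; |3A| = 28.
Step 5: Check 28 ≤ 162.0000? Yes ✓.

K = 18/6, Plünnecke-Ruzsa bound K³|A| ≈ 162.0000, |3A| = 28, inequality holds.


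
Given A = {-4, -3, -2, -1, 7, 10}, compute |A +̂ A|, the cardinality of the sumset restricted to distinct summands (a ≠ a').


Restricted sumset: A +̂ A = {a + a' : a ∈ A, a' ∈ A, a ≠ a'}.
Equivalently, take A + A and drop any sum 2a that is achievable ONLY as a + a for a ∈ A (i.e. sums representable only with equal summands).
Enumerate pairs (a, a') with a < a' (symmetric, so each unordered pair gives one sum; this covers all a ≠ a'):
  -4 + -3 = -7
  -4 + -2 = -6
  -4 + -1 = -5
  -4 + 7 = 3
  -4 + 10 = 6
  -3 + -2 = -5
  -3 + -1 = -4
  -3 + 7 = 4
  -3 + 10 = 7
  -2 + -1 = -3
  -2 + 7 = 5
  -2 + 10 = 8
  -1 + 7 = 6
  -1 + 10 = 9
  7 + 10 = 17
Collected distinct sums: {-7, -6, -5, -4, -3, 3, 4, 5, 6, 7, 8, 9, 17}
|A +̂ A| = 13
(Reference bound: |A +̂ A| ≥ 2|A| - 3 for |A| ≥ 2, with |A| = 6 giving ≥ 9.)

|A +̂ A| = 13
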